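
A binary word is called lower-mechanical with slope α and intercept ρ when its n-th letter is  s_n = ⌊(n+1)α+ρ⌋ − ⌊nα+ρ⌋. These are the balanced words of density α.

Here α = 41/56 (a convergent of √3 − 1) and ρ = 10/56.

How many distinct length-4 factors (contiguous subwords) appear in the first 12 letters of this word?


t_n = ⌊(n·41+10)/56⌋ for n = 0 … 12:
  n=0…9: ⌊10/56⌋=0 ⌊51/56⌋=0 ⌊92/56⌋=1 ⌊133/56⌋=2 ⌊174/56⌋=3 ⌊215/56⌋=3 ⌊256/56⌋=4 ⌊297/56⌋=5 ⌊338/56⌋=6 ⌊379/56⌋=6
  n=10…12: ⌊420/56⌋=7 ⌊461/56⌋=8 ⌊502/56⌋=8
s_n = t_(n+1) − t_n for n = 0 … 11 gives
prefix = 011101110110
slide a length-4 window over [0..3] … [8..11] (9 windows); first occurrence of each distinct factor:
  [  0..  3] 0111
  [  1..  4] 1110
  [  2..  5] 1101
  [  3..  6] 1011
  [  8.. 11] 0110
  (the other 4 windows repeat one of these)
distinct factors: {0110, 0111, 1011, 1101, 1110}
count = 5  (Sturmian bound for length 4 is 5)

5


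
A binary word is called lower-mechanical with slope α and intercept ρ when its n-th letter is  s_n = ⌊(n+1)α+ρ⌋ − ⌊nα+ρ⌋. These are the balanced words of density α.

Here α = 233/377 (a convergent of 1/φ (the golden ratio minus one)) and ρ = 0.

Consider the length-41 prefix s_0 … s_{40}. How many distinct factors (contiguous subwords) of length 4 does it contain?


t_n = ⌊(n·233)/377⌋ for n = 0 … 41:
  n=0…9: ⌊0/377⌋=0 ⌊233/377⌋=0 ⌊466/377⌋=1 ⌊699/377⌋=1 ⌊932/377⌋=2 ⌊1165/377⌋=3 ⌊1398/377⌋=3 ⌊1631/377⌋=4 ⌊1864/377⌋=4 ⌊2097/377⌋=5
  n=10…19: ⌊2330/377⌋=6 ⌊2563/377⌋=6 ⌊2796/377⌋=7 ⌊3029/377⌋=8 ⌊3262/377⌋=8 ⌊3495/377⌋=9 ⌊3728/377⌋=9 ⌊3961/377⌋=10 ⌊4194/377⌋=11 ⌊4427/377⌋=11
  n=20…29: ⌊4660/377⌋=12 ⌊4893/377⌋=12 ⌊5126/377⌋=13 ⌊5359/377⌋=14 ⌊5592/377⌋=14 ⌊5825/377⌋=15 ⌊6058/377⌋=16 ⌊6291/377⌋=16 ⌊6524/377⌋=17 ⌊6757/377⌋=17
  n=30…39: ⌊6990/377⌋=18 ⌊7223/377⌋=19 ⌊7456/377⌋=19 ⌊7689/377⌋=20 ⌊7922/377⌋=21 ⌊8155/377⌋=21 ⌊8388/377⌋=22 ⌊8621/377⌋=22 ⌊8854/377⌋=23 ⌊9087/377⌋=24
  n=40…41: ⌊9320/377⌋=24 ⌊9553/377⌋=25
s_n = t_(n+1) − t_n for n = 0 … 40 gives
prefix = 01011010110110101101011011010110110101101
slide a length-4 window over [0..3] … [37..40] (38 windows); first occurrence of each distinct factor:
  [  0..  3] 0101
  [  1..  4] 1011
  [  2..  5] 0110
  [  3..  6] 1101
  [  4..  7] 1010
  (the other 33 windows repeat one of these)
distinct factors: {0101, 0110, 1010, 1011, 1101}
count = 5  (Sturmian bound for length 4 is 5)

5


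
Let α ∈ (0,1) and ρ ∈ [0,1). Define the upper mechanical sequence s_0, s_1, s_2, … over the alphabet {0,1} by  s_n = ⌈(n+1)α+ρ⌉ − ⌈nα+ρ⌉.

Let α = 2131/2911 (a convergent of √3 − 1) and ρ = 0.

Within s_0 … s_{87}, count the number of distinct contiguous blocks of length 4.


t_n = ⌈(n·2131)/2911⌉ for n = 0 … 88:
  n=0…9: ⌈0/2911⌉=0 ⌈2131/2911⌉=1 ⌈4262/2911⌉=2 ⌈6393/2911⌉=3 ⌈8524/2911⌉=3 ⌈10655/2911⌉=4 ⌈12786/2911⌉=5 ⌈14917/2911⌉=6 ⌈17048/2911⌉=6 ⌈19179/2911⌉=7
  n=10…19: ⌈21310/2911⌉=8 ⌈23441/2911⌉=9 ⌈25572/2911⌉=9 ⌈27703/2911⌉=10 ⌈29834/2911⌉=11 ⌈31965/2911⌉=11 ⌈34096/2911⌉=12 ⌈36227/2911⌉=13 ⌈38358/2911⌉=14 ⌈40489/2911⌉=14
  n=20…29: ⌈42620/2911⌉=15 ⌈44751/2911⌉=16 ⌈46882/2911⌉=17 ⌈49013/2911⌉=17 ⌈51144/2911⌉=18 ⌈53275/2911⌉=19 ⌈55406/2911⌉=20 ⌈57537/2911⌉=20 ⌈59668/2911⌉=21 ⌈61799/2911⌉=22
  n=30…39: ⌈63930/2911⌉=22 ⌈66061/2911⌉=23 ⌈68192/2911⌉=24 ⌈70323/2911⌉=25 ⌈72454/2911⌉=25 ⌈74585/2911⌉=26 ⌈76716/2911⌉=27 ⌈78847/2911⌉=28 ⌈80978/2911⌉=28 ⌈83109/2911⌉=29
  n=40…49: ⌈85240/2911⌉=30 ⌈87371/2911⌉=31 ⌈89502/2911⌉=31 ⌈91633/2911⌉=32 ⌈93764/2911⌉=33 ⌈95895/2911⌉=33 ⌈98026/2911⌉=34 ⌈100157/2911⌉=35 ⌈102288/2911⌉=36 ⌈104419/2911⌉=36
  n=50…59: ⌈106550/2911⌉=37 ⌈108681/2911⌉=38 ⌈110812/2911⌉=39 ⌈112943/2911⌉=39 ⌈115074/2911⌉=40 ⌈117205/2911⌉=41 ⌈119336/2911⌉=41 ⌈121467/2911⌉=42 ⌈123598/2911⌉=43 ⌈125729/2911⌉=44
  n=60…69: ⌈127860/2911⌉=44 ⌈129991/2911⌉=45 ⌈132122/2911⌉=46 ⌈134253/2911⌉=47 ⌈136384/2911⌉=47 ⌈138515/2911⌉=48 ⌈140646/2911⌉=49 ⌈142777/2911⌉=50 ⌈144908/2911⌉=50 ⌈147039/2911⌉=51
  n=70…79: ⌈149170/2911⌉=52 ⌈151301/2911⌉=52 ⌈153432/2911⌉=53 ⌈155563/2911⌉=54 ⌈157694/2911⌉=55 ⌈159825/2911⌉=55 ⌈161956/2911⌉=56 ⌈164087/2911⌉=57 ⌈166218/2911⌉=58 ⌈168349/2911⌉=58
  n=80…88: ⌈170480/2911⌉=59 ⌈172611/2911⌉=60 ⌈174742/2911⌉=61 ⌈176873/2911⌉=61 ⌈179004/2911⌉=62 ⌈181135/2911⌉=63 ⌈183266/2911⌉=63 ⌈185397/2911⌉=64 ⌈187528/2911⌉=65
s_n = t_(n+1) − t_n for n = 0 … 87 gives
prefix = 1110111011101101110111011101101110111011101101110111011011101110111011011101110111011011
slide a length-4 window over [0..3] … [84..87] (85 windows); first occurrence of each distinct factor:
  [  0..  3] 1110
  [  1..  4] 1101
  [  2..  5] 1011
  [  3..  6] 0111
  [ 11.. 14] 0110
  (the other 80 windows repeat one of these)
distinct factors: {0110, 0111, 1011, 1101, 1110}
count = 5  (Sturmian bound for length 4 is 5)

5


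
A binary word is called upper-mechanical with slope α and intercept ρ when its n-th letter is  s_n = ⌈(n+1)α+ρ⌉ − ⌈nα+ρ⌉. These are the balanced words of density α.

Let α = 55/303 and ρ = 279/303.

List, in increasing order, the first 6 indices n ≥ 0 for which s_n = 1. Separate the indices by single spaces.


0 5 11 16 22 27

n=0: ⌈334/303⌉−⌈279/303⌉ = 2−1 = 1  ← one
n=1: ⌈389/303⌉−⌈334/303⌉ = 2−2 = 0
n=2: ⌈444/303⌉−⌈389/303⌉ = 2−2 = 0
n=3: ⌈499/303⌉−⌈444/303⌉ = 2−2 = 0
n=4: ⌈554/303⌉−⌈499/303⌉ = 2−2 = 0
n=5: ⌈609/303⌉−⌈554/303⌉ = 3−2 = 1  ← one
n=6: ⌈664/303⌉−⌈609/303⌉ = 3−3 = 0
n=7: ⌈719/303⌉−⌈664/303⌉ = 3−3 = 0
n=8: ⌈774/303⌉−⌈719/303⌉ = 3−3 = 0
n=9: ⌈829/303⌉−⌈774/303⌉ = 3−3 = 0
n=10: ⌈884/303⌉−⌈829/303⌉ = 3−3 = 0
n=11: ⌈939/303⌉−⌈884/303⌉ = 4−3 = 1  ← one
n=12: ⌈994/303⌉−⌈939/303⌉ = 4−4 = 0
n=13: ⌈1049/303⌉−⌈994/303⌉ = 4−4 = 0
n=14: ⌈1104/303⌉−⌈1049/303⌉ = 4−4 = 0
n=15: ⌈1159/303⌉−⌈1104/303⌉ = 4−4 = 0
n=16: ⌈1214/303⌉−⌈1159/303⌉ = 5−4 = 1  ← one
n=17: ⌈1269/303⌉−⌈1214/303⌉ = 5−5 = 0
n=18: ⌈1324/303⌉−⌈1269/303⌉ = 5−5 = 0
n=19: ⌈1379/303⌉−⌈1324/303⌉ = 5−5 = 0
n=20: ⌈1434/303⌉−⌈1379/303⌉ = 5−5 = 0
n=21: ⌈1489/303⌉−⌈1434/303⌉ = 5−5 = 0
n=22: ⌈1544/303⌉−⌈1489/303⌉ = 6−5 = 1  ← one
n=23: ⌈1599/303⌉−⌈1544/303⌉ = 6−6 = 0
n=24: ⌈1654/303⌉−⌈1599/303⌉ = 6−6 = 0
n=25: ⌈1709/303⌉−⌈1654/303⌉ = 6−6 = 0
n=26: ⌈1764/303⌉−⌈1709/303⌉ = 6−6 = 0
n=27: ⌈1819/303⌉−⌈1764/303⌉ = 7−6 = 1  ← one
positions of the first 6 ones: 0 5 11 16 22 27


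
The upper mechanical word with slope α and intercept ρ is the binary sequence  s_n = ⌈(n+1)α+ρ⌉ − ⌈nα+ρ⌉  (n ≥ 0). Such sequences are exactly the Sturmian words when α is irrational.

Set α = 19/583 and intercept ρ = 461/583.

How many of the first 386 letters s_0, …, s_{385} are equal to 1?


13

#1s = Σ_{n=0}^{385} s_n = Σ_{n=0}^{385} (⌈(n+1)α+ρ⌉ − ⌈nα+ρ⌉)
the sum telescopes: every ⌈nα+ρ⌉ with 0 < n < 386 appears once with + and once with −, leaving ⌈386α+ρ⌉ − ⌈0·α+ρ⌉
386α + ρ = (386·19 + 461) / 583 = 7795/583
ρ = 461/583
⌈7795/583⌉ = 14,  ⌈461/583⌉ = 1
#1s = 14 − 1 = 13


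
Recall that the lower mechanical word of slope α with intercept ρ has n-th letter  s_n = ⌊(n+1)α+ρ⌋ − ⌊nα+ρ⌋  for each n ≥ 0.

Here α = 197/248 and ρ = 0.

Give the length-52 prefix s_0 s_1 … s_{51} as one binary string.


0111011110111101111011110111101111011101111011110111

n=0: ⌊(1·197)/248⌋ − ⌊(0·197)/248⌋ = ⌊197/248⌋ − ⌊0/248⌋ = 0 − 0 = 0
n=1: ⌊(2·197)/248⌋ − ⌊(1·197)/248⌋ = ⌊394/248⌋ − ⌊197/248⌋ = 1 − 0 = 1
n=2: ⌊(3·197)/248⌋ − ⌊(2·197)/248⌋ = ⌊591/248⌋ − ⌊394/248⌋ = 2 − 1 = 1
n=3: ⌊(4·197)/248⌋ − ⌊(3·197)/248⌋ = ⌊788/248⌋ − ⌊591/248⌋ = 3 − 2 = 1
n=4: ⌊(5·197)/248⌋ − ⌊(4·197)/248⌋ = ⌊985/248⌋ − ⌊788/248⌋ = 3 − 3 = 0
n=5: ⌊(6·197)/248⌋ − ⌊(5·197)/248⌋ = ⌊1182/248⌋ − ⌊985/248⌋ = 4 − 3 = 1
n=6: ⌊(7·197)/248⌋ − ⌊(6·197)/248⌋ = ⌊1379/248⌋ − ⌊1182/248⌋ = 5 − 4 = 1
n=7: ⌊(8·197)/248⌋ − ⌊(7·197)/248⌋ = ⌊1576/248⌋ − ⌊1379/248⌋ = 6 − 5 = 1
n=8: ⌊(9·197)/248⌋ − ⌊(8·197)/248⌋ = ⌊1773/248⌋ − ⌊1576/248⌋ = 7 − 6 = 1
n=9: ⌊(10·197)/248⌋ − ⌊(9·197)/248⌋ = ⌊1970/248⌋ − ⌊1773/248⌋ = 7 − 7 = 0
n=10: ⌊(11·197)/248⌋ − ⌊(10·197)/248⌋ = ⌊2167/248⌋ − ⌊1970/248⌋ = 8 − 7 = 1
n=11: ⌊(12·197)/248⌋ − ⌊(11·197)/248⌋ = ⌊2364/248⌋ − ⌊2167/248⌋ = 9 − 8 = 1
n=12: ⌊(13·197)/248⌋ − ⌊(12·197)/248⌋ = ⌊2561/248⌋ − ⌊2364/248⌋ = 10 − 9 = 1
n=13: ⌊(14·197)/248⌋ − ⌊(13·197)/248⌋ = ⌊2758/248⌋ − ⌊2561/248⌋ = 11 − 10 = 1
n=14: ⌊(15·197)/248⌋ − ⌊(14·197)/248⌋ = ⌊2955/248⌋ − ⌊2758/248⌋ = 11 − 11 = 0
n=15: ⌊(16·197)/248⌋ − ⌊(15·197)/248⌋ = ⌊3152/248⌋ − ⌊2955/248⌋ = 12 − 11 = 1
n=16: ⌊(17·197)/248⌋ − ⌊(16·197)/248⌋ = ⌊3349/248⌋ − ⌊3152/248⌋ = 13 − 12 = 1
n=17: ⌊(18·197)/248⌋ − ⌊(17·197)/248⌋ = ⌊3546/248⌋ − ⌊3349/248⌋ = 14 − 13 = 1
n=18: ⌊(19·197)/248⌋ − ⌊(18·197)/248⌋ = ⌊3743/248⌋ − ⌊3546/248⌋ = 15 − 14 = 1
n=19: ⌊(20·197)/248⌋ − ⌊(19·197)/248⌋ = ⌊3940/248⌋ − ⌊3743/248⌋ = 15 − 15 = 0
n=20: ⌊(21·197)/248⌋ − ⌊(20·197)/248⌋ = ⌊4137/248⌋ − ⌊3940/248⌋ = 16 − 15 = 1
n=21: ⌊(22·197)/248⌋ − ⌊(21·197)/248⌋ = ⌊4334/248⌋ − ⌊4137/248⌋ = 17 − 16 = 1
n=22: ⌊(23·197)/248⌋ − ⌊(22·197)/248⌋ = ⌊4531/248⌋ − ⌊4334/248⌋ = 18 − 17 = 1
n=23: ⌊(24·197)/248⌋ − ⌊(23·197)/248⌋ = ⌊4728/248⌋ − ⌊4531/248⌋ = 19 − 18 = 1
n=24: ⌊(25·197)/248⌋ − ⌊(24·197)/248⌋ = ⌊4925/248⌋ − ⌊4728/248⌋ = 19 − 19 = 0
n=25: ⌊(26·197)/248⌋ − ⌊(25·197)/248⌋ = ⌊5122/248⌋ − ⌊4925/248⌋ = 20 − 19 = 1
n=26: ⌊(27·197)/248⌋ − ⌊(26·197)/248⌋ = ⌊5319/248⌋ − ⌊5122/248⌋ = 21 − 20 = 1
n=27: ⌊(28·197)/248⌋ − ⌊(27·197)/248⌋ = ⌊5516/248⌋ − ⌊5319/248⌋ = 22 − 21 = 1
n=28: ⌊(29·197)/248⌋ − ⌊(28·197)/248⌋ = ⌊5713/248⌋ − ⌊5516/248⌋ = 23 − 22 = 1
n=29: ⌊(30·197)/248⌋ − ⌊(29·197)/248⌋ = ⌊5910/248⌋ − ⌊5713/248⌋ = 23 − 23 = 0
n=30: ⌊(31·197)/248⌋ − ⌊(30·197)/248⌋ = ⌊6107/248⌋ − ⌊5910/248⌋ = 24 − 23 = 1
n=31: ⌊(32·197)/248⌋ − ⌊(31·197)/248⌋ = ⌊6304/248⌋ − ⌊6107/248⌋ = 25 − 24 = 1
n=32: ⌊(33·197)/248⌋ − ⌊(32·197)/248⌋ = ⌊6501/248⌋ − ⌊6304/248⌋ = 26 − 25 = 1
n=33: ⌊(34·197)/248⌋ − ⌊(33·197)/248⌋ = ⌊6698/248⌋ − ⌊6501/248⌋ = 27 − 26 = 1
n=34: ⌊(35·197)/248⌋ − ⌊(34·197)/248⌋ = ⌊6895/248⌋ − ⌊6698/248⌋ = 27 − 27 = 0
n=35: ⌊(36·197)/248⌋ − ⌊(35·197)/248⌋ = ⌊7092/248⌋ − ⌊6895/248⌋ = 28 − 27 = 1
n=36: ⌊(37·197)/248⌋ − ⌊(36·197)/248⌋ = ⌊7289/248⌋ − ⌊7092/248⌋ = 29 − 28 = 1
n=37: ⌊(38·197)/248⌋ − ⌊(37·197)/248⌋ = ⌊7486/248⌋ − ⌊7289/248⌋ = 30 − 29 = 1
n=38: ⌊(39·197)/248⌋ − ⌊(38·197)/248⌋ = ⌊7683/248⌋ − ⌊7486/248⌋ = 30 − 30 = 0
n=39: ⌊(40·197)/248⌋ − ⌊(39·197)/248⌋ = ⌊7880/248⌋ − ⌊7683/248⌋ = 31 − 30 = 1
n=40: ⌊(41·197)/248⌋ − ⌊(40·197)/248⌋ = ⌊8077/248⌋ − ⌊7880/248⌋ = 32 − 31 = 1
n=41: ⌊(42·197)/248⌋ − ⌊(41·197)/248⌋ = ⌊8274/248⌋ − ⌊8077/248⌋ = 33 − 32 = 1
n=42: ⌊(43·197)/248⌋ − ⌊(42·197)/248⌋ = ⌊8471/248⌋ − ⌊8274/248⌋ = 34 − 33 = 1
n=43: ⌊(44·197)/248⌋ − ⌊(43·197)/248⌋ = ⌊8668/248⌋ − ⌊8471/248⌋ = 34 − 34 = 0
n=44: ⌊(45·197)/248⌋ − ⌊(44·197)/248⌋ = ⌊8865/248⌋ − ⌊8668/248⌋ = 35 − 34 = 1
n=45: ⌊(46·197)/248⌋ − ⌊(45·197)/248⌋ = ⌊9062/248⌋ − ⌊8865/248⌋ = 36 − 35 = 1
n=46: ⌊(47·197)/248⌋ − ⌊(46·197)/248⌋ = ⌊9259/248⌋ − ⌊9062/248⌋ = 37 − 36 = 1
n=47: ⌊(48·197)/248⌋ − ⌊(47·197)/248⌋ = ⌊9456/248⌋ − ⌊9259/248⌋ = 38 − 37 = 1
n=48: ⌊(49·197)/248⌋ − ⌊(48·197)/248⌋ = ⌊9653/248⌋ − ⌊9456/248⌋ = 38 − 38 = 0
n=49: ⌊(50·197)/248⌋ − ⌊(49·197)/248⌋ = ⌊9850/248⌋ − ⌊9653/248⌋ = 39 − 38 = 1
n=50: ⌊(51·197)/248⌋ − ⌊(50·197)/248⌋ = ⌊10047/248⌋ − ⌊9850/248⌋ = 40 − 39 = 1
n=51: ⌊(52·197)/248⌋ − ⌊(51·197)/248⌋ = ⌊10244/248⌋ − ⌊10047/248⌋ = 41 − 40 = 1


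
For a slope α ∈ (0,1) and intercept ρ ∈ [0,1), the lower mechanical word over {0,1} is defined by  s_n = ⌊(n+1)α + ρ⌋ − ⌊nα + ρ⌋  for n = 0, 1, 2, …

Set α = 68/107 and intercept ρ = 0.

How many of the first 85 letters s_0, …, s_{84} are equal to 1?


54

#1s = Σ_{n=0}^{84} s_n = Σ_{n=0}^{84} (⌊(n+1)α+ρ⌋ − ⌊nα+ρ⌋)
the sum telescopes: every ⌊nα+ρ⌋ with 0 < n < 85 appears once with + and once with −, leaving ⌊85α+ρ⌋ − ⌊0·α+ρ⌋
85α + ρ = (85·68) / 107 = 5780/107
ρ = 0/107
⌊5780/107⌋ = 54,  ⌊0/107⌋ = 0
#1s = 54 − 0 = 54


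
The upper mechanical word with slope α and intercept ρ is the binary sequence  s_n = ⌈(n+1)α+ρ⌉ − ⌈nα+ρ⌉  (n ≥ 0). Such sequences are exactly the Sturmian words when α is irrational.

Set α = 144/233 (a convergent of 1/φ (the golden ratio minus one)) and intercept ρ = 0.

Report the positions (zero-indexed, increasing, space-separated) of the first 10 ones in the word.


n=0: ⌈144/233⌉−⌈0/233⌉ = 1−0 = 1  ← one
n=1: ⌈288/233⌉−⌈144/233⌉ = 2−1 = 1  ← one
n=2: ⌈432/233⌉−⌈288/233⌉ = 2−2 = 0
n=3: ⌈576/233⌉−⌈432/233⌉ = 3−2 = 1  ← one
n=4: ⌈720/233⌉−⌈576/233⌉ = 4−3 = 1  ← one
n=5: ⌈864/233⌉−⌈720/233⌉ = 4−4 = 0
n=6: ⌈1008/233⌉−⌈864/233⌉ = 5−4 = 1  ← one
n=7: ⌈1152/233⌉−⌈1008/233⌉ = 5−5 = 0
n=8: ⌈1296/233⌉−⌈1152/233⌉ = 6−5 = 1  ← one
n=9: ⌈1440/233⌉−⌈1296/233⌉ = 7−6 = 1  ← one
n=10: ⌈1584/233⌉−⌈1440/233⌉ = 7−7 = 0
n=11: ⌈1728/233⌉−⌈1584/233⌉ = 8−7 = 1  ← one
n=12: ⌈1872/233⌉−⌈1728/233⌉ = 9−8 = 1  ← one
n=13: ⌈2016/233⌉−⌈1872/233⌉ = 9−9 = 0
n=14: ⌈2160/233⌉−⌈2016/233⌉ = 10−9 = 1  ← one
positions of the first 10 ones: 0 1 3 4 6 8 9 11 12 14

0 1 3 4 6 8 9 11 12 14


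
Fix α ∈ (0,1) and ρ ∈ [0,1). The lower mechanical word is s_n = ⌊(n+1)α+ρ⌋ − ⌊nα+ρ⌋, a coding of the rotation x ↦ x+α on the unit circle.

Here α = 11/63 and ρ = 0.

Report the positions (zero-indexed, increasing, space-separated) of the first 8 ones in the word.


5 11 17 22 28 34 40 45

n=0: ⌊11/63⌋−⌊0/63⌋ = 0−0 = 0
n=1: ⌊22/63⌋−⌊11/63⌋ = 0−0 = 0
n=2: ⌊33/63⌋−⌊22/63⌋ = 0−0 = 0
n=3: ⌊44/63⌋−⌊33/63⌋ = 0−0 = 0
n=4: ⌊55/63⌋−⌊44/63⌋ = 0−0 = 0
n=5: ⌊66/63⌋−⌊55/63⌋ = 1−0 = 1  ← one
n=6: ⌊77/63⌋−⌊66/63⌋ = 1−1 = 0
n=7: ⌊88/63⌋−⌊77/63⌋ = 1−1 = 0
n=8: ⌊99/63⌋−⌊88/63⌋ = 1−1 = 0
n=9: ⌊110/63⌋−⌊99/63⌋ = 1−1 = 0
n=10: ⌊121/63⌋−⌊110/63⌋ = 1−1 = 0
n=11: ⌊132/63⌋−⌊121/63⌋ = 2−1 = 1  ← one
n=12: ⌊143/63⌋−⌊132/63⌋ = 2−2 = 0
n=13: ⌊154/63⌋−⌊143/63⌋ = 2−2 = 0
n=14: ⌊165/63⌋−⌊154/63⌋ = 2−2 = 0
n=15: ⌊176/63⌋−⌊165/63⌋ = 2−2 = 0
n=16: ⌊187/63⌋−⌊176/63⌋ = 2−2 = 0
n=17: ⌊198/63⌋−⌊187/63⌋ = 3−2 = 1  ← one
n=18: ⌊209/63⌋−⌊198/63⌋ = 3−3 = 0
n=19: ⌊220/63⌋−⌊209/63⌋ = 3−3 = 0
n=20: ⌊231/63⌋−⌊220/63⌋ = 3−3 = 0
n=21: ⌊242/63⌋−⌊231/63⌋ = 3−3 = 0
n=22: ⌊253/63⌋−⌊242/63⌋ = 4−3 = 1  ← one
n=23: ⌊264/63⌋−⌊253/63⌋ = 4−4 = 0
n=24: ⌊275/63⌋−⌊264/63⌋ = 4−4 = 0
n=25: ⌊286/63⌋−⌊275/63⌋ = 4−4 = 0
n=26: ⌊297/63⌋−⌊286/63⌋ = 4−4 = 0
n=27: ⌊308/63⌋−⌊297/63⌋ = 4−4 = 0
n=28: ⌊319/63⌋−⌊308/63⌋ = 5−4 = 1  ← one
n=29: ⌊330/63⌋−⌊319/63⌋ = 5−5 = 0
n=30: ⌊341/63⌋−⌊330/63⌋ = 5−5 = 0
n=31: ⌊352/63⌋−⌊341/63⌋ = 5−5 = 0
n=32: ⌊363/63⌋−⌊352/63⌋ = 5−5 = 0
n=33: ⌊374/63⌋−⌊363/63⌋ = 5−5 = 0
n=34: ⌊385/63⌋−⌊374/63⌋ = 6−5 = 1  ← one
n=35: ⌊396/63⌋−⌊385/63⌋ = 6−6 = 0
n=36: ⌊407/63⌋−⌊396/63⌋ = 6−6 = 0
n=37: ⌊418/63⌋−⌊407/63⌋ = 6−6 = 0
n=38: ⌊429/63⌋−⌊418/63⌋ = 6−6 = 0
n=39: ⌊440/63⌋−⌊429/63⌋ = 6−6 = 0
n=40: ⌊451/63⌋−⌊440/63⌋ = 7−6 = 1  ← one
n=41: ⌊462/63⌋−⌊451/63⌋ = 7−7 = 0
n=42: ⌊473/63⌋−⌊462/63⌋ = 7−7 = 0
n=43: ⌊484/63⌋−⌊473/63⌋ = 7−7 = 0
n=44: ⌊495/63⌋−⌊484/63⌋ = 7−7 = 0
n=45: ⌊506/63⌋−⌊495/63⌋ = 8−7 = 1  ← one
positions of the first 8 ones: 5 11 17 22 28 34 40 45


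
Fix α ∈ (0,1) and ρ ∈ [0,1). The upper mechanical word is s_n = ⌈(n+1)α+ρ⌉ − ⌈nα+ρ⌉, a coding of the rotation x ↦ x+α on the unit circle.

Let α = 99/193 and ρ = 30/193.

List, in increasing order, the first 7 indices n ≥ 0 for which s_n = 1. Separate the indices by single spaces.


n=0: ⌈129/193⌉−⌈30/193⌉ = 1−1 = 0
n=1: ⌈228/193⌉−⌈129/193⌉ = 2−1 = 1  ← one
n=2: ⌈327/193⌉−⌈228/193⌉ = 2−2 = 0
n=3: ⌈426/193⌉−⌈327/193⌉ = 3−2 = 1  ← one
n=4: ⌈525/193⌉−⌈426/193⌉ = 3−3 = 0
n=5: ⌈624/193⌉−⌈525/193⌉ = 4−3 = 1  ← one
n=6: ⌈723/193⌉−⌈624/193⌉ = 4−4 = 0
n=7: ⌈822/193⌉−⌈723/193⌉ = 5−4 = 1  ← one
n=8: ⌈921/193⌉−⌈822/193⌉ = 5−5 = 0
n=9: ⌈1020/193⌉−⌈921/193⌉ = 6−5 = 1  ← one
n=10: ⌈1119/193⌉−⌈1020/193⌉ = 6−6 = 0
n=11: ⌈1218/193⌉−⌈1119/193⌉ = 7−6 = 1  ← one
n=12: ⌈1317/193⌉−⌈1218/193⌉ = 7−7 = 0
n=13: ⌈1416/193⌉−⌈1317/193⌉ = 8−7 = 1  ← one
positions of the first 7 ones: 1 3 5 7 9 11 13

1 3 5 7 9 11 13


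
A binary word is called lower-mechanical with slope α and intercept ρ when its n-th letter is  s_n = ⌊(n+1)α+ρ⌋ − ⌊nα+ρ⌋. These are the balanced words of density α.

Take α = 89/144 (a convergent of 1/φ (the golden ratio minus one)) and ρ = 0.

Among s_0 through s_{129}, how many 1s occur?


80

#1s = Σ_{n=0}^{129} s_n = Σ_{n=0}^{129} (⌊(n+1)α+ρ⌋ − ⌊nα+ρ⌋)
the sum telescopes: every ⌊nα+ρ⌋ with 0 < n < 130 appears once with + and once with −, leaving ⌊130α+ρ⌋ − ⌊0·α+ρ⌋
130α + ρ = (130·89) / 144 = 11570/144
ρ = 0/144
⌊11570/144⌋ = 80,  ⌊0/144⌋ = 0
#1s = 80 − 0 = 80


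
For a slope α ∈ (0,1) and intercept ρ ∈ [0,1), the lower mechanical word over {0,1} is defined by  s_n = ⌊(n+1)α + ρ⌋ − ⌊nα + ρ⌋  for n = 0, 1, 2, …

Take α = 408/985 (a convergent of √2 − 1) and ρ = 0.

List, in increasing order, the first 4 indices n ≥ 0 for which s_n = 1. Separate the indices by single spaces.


2 4 7 9

n=0: ⌊408/985⌋−⌊0/985⌋ = 0−0 = 0
n=1: ⌊816/985⌋−⌊408/985⌋ = 0−0 = 0
n=2: ⌊1224/985⌋−⌊816/985⌋ = 1−0 = 1  ← one
n=3: ⌊1632/985⌋−⌊1224/985⌋ = 1−1 = 0
n=4: ⌊2040/985⌋−⌊1632/985⌋ = 2−1 = 1  ← one
n=5: ⌊2448/985⌋−⌊2040/985⌋ = 2−2 = 0
n=6: ⌊2856/985⌋−⌊2448/985⌋ = 2−2 = 0
n=7: ⌊3264/985⌋−⌊2856/985⌋ = 3−2 = 1  ← one
n=8: ⌊3672/985⌋−⌊3264/985⌋ = 3−3 = 0
n=9: ⌊4080/985⌋−⌊3672/985⌋ = 4−3 = 1  ← one
positions of the first 4 ones: 2 4 7 9


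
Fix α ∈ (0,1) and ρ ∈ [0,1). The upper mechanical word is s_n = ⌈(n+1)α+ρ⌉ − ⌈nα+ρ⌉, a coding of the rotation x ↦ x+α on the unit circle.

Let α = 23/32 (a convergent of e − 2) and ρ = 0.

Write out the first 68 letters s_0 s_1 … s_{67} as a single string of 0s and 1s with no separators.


n=0: ⌈(1·23)/32⌉ − ⌈(0·23)/32⌉ = ⌈23/32⌉ − ⌈0/32⌉ = 1 − 0 = 1
n=1: ⌈(2·23)/32⌉ − ⌈(1·23)/32⌉ = ⌈46/32⌉ − ⌈23/32⌉ = 2 − 1 = 1
n=2: ⌈(3·23)/32⌉ − ⌈(2·23)/32⌉ = ⌈69/32⌉ − ⌈46/32⌉ = 3 − 2 = 1
n=3: ⌈(4·23)/32⌉ − ⌈(3·23)/32⌉ = ⌈92/32⌉ − ⌈69/32⌉ = 3 − 3 = 0
n=4: ⌈(5·23)/32⌉ − ⌈(4·23)/32⌉ = ⌈115/32⌉ − ⌈92/32⌉ = 4 − 3 = 1
n=5: ⌈(6·23)/32⌉ − ⌈(5·23)/32⌉ = ⌈138/32⌉ − ⌈115/32⌉ = 5 − 4 = 1
n=6: ⌈(7·23)/32⌉ − ⌈(6·23)/32⌉ = ⌈161/32⌉ − ⌈138/32⌉ = 6 − 5 = 1
n=7: ⌈(8·23)/32⌉ − ⌈(7·23)/32⌉ = ⌈184/32⌉ − ⌈161/32⌉ = 6 − 6 = 0
n=8: ⌈(9·23)/32⌉ − ⌈(8·23)/32⌉ = ⌈207/32⌉ − ⌈184/32⌉ = 7 − 6 = 1
n=9: ⌈(10·23)/32⌉ − ⌈(9·23)/32⌉ = ⌈230/32⌉ − ⌈207/32⌉ = 8 − 7 = 1
n=10: ⌈(11·23)/32⌉ − ⌈(10·23)/32⌉ = ⌈253/32⌉ − ⌈230/32⌉ = 8 − 8 = 0
n=11: ⌈(12·23)/32⌉ − ⌈(11·23)/32⌉ = ⌈276/32⌉ − ⌈253/32⌉ = 9 − 8 = 1
n=12: ⌈(13·23)/32⌉ − ⌈(12·23)/32⌉ = ⌈299/32⌉ − ⌈276/32⌉ = 10 − 9 = 1
n=13: ⌈(14·23)/32⌉ − ⌈(13·23)/32⌉ = ⌈322/32⌉ − ⌈299/32⌉ = 11 − 10 = 1
n=14: ⌈(15·23)/32⌉ − ⌈(14·23)/32⌉ = ⌈345/32⌉ − ⌈322/32⌉ = 11 − 11 = 0
n=15: ⌈(16·23)/32⌉ − ⌈(15·23)/32⌉ = ⌈368/32⌉ − ⌈345/32⌉ = 12 − 11 = 1
n=16: ⌈(17·23)/32⌉ − ⌈(16·23)/32⌉ = ⌈391/32⌉ − ⌈368/32⌉ = 13 − 12 = 1
n=17: ⌈(18·23)/32⌉ − ⌈(17·23)/32⌉ = ⌈414/32⌉ − ⌈391/32⌉ = 13 − 13 = 0
n=18: ⌈(19·23)/32⌉ − ⌈(18·23)/32⌉ = ⌈437/32⌉ − ⌈414/32⌉ = 14 − 13 = 1
n=19: ⌈(20·23)/32⌉ − ⌈(19·23)/32⌉ = ⌈460/32⌉ − ⌈437/32⌉ = 15 − 14 = 1
n=20: ⌈(21·23)/32⌉ − ⌈(20·23)/32⌉ = ⌈483/32⌉ − ⌈460/32⌉ = 16 − 15 = 1
n=21: ⌈(22·23)/32⌉ − ⌈(21·23)/32⌉ = ⌈506/32⌉ − ⌈483/32⌉ = 16 − 16 = 0
n=22: ⌈(23·23)/32⌉ − ⌈(22·23)/32⌉ = ⌈529/32⌉ − ⌈506/32⌉ = 17 − 16 = 1
n=23: ⌈(24·23)/32⌉ − ⌈(23·23)/32⌉ = ⌈552/32⌉ − ⌈529/32⌉ = 18 − 17 = 1
n=24: ⌈(25·23)/32⌉ − ⌈(24·23)/32⌉ = ⌈575/32⌉ − ⌈552/32⌉ = 18 − 18 = 0
n=25: ⌈(26·23)/32⌉ − ⌈(25·23)/32⌉ = ⌈598/32⌉ − ⌈575/32⌉ = 19 − 18 = 1
n=26: ⌈(27·23)/32⌉ − ⌈(26·23)/32⌉ = ⌈621/32⌉ − ⌈598/32⌉ = 20 − 19 = 1
n=27: ⌈(28·23)/32⌉ − ⌈(27·23)/32⌉ = ⌈644/32⌉ − ⌈621/32⌉ = 21 − 20 = 1
n=28: ⌈(29·23)/32⌉ − ⌈(28·23)/32⌉ = ⌈667/32⌉ − ⌈644/32⌉ = 21 − 21 = 0
n=29: ⌈(30·23)/32⌉ − ⌈(29·23)/32⌉ = ⌈690/32⌉ − ⌈667/32⌉ = 22 − 21 = 1
n=30: ⌈(31·23)/32⌉ − ⌈(30·23)/32⌉ = ⌈713/32⌉ − ⌈690/32⌉ = 23 − 22 = 1
n=31: ⌈(32·23)/32⌉ − ⌈(31·23)/32⌉ = ⌈736/32⌉ − ⌈713/32⌉ = 23 − 23 = 0
n=32: ⌈(33·23)/32⌉ − ⌈(32·23)/32⌉ = ⌈759/32⌉ − ⌈736/32⌉ = 24 − 23 = 1
n=33: ⌈(34·23)/32⌉ − ⌈(33·23)/32⌉ = ⌈782/32⌉ − ⌈759/32⌉ = 25 − 24 = 1
n=34: ⌈(35·23)/32⌉ − ⌈(34·23)/32⌉ = ⌈805/32⌉ − ⌈782/32⌉ = 26 − 25 = 1
n=35: ⌈(36·23)/32⌉ − ⌈(35·23)/32⌉ = ⌈828/32⌉ − ⌈805/32⌉ = 26 − 26 = 0
n=36: ⌈(37·23)/32⌉ − ⌈(36·23)/32⌉ = ⌈851/32⌉ − ⌈828/32⌉ = 27 − 26 = 1
n=37: ⌈(38·23)/32⌉ − ⌈(37·23)/32⌉ = ⌈874/32⌉ − ⌈851/32⌉ = 28 − 27 = 1
n=38: ⌈(39·23)/32⌉ − ⌈(38·23)/32⌉ = ⌈897/32⌉ − ⌈874/32⌉ = 29 − 28 = 1
n=39: ⌈(40·23)/32⌉ − ⌈(39·23)/32⌉ = ⌈920/32⌉ − ⌈897/32⌉ = 29 − 29 = 0
n=40: ⌈(41·23)/32⌉ − ⌈(40·23)/32⌉ = ⌈943/32⌉ − ⌈920/32⌉ = 30 − 29 = 1
n=41: ⌈(42·23)/32⌉ − ⌈(41·23)/32⌉ = ⌈966/32⌉ − ⌈943/32⌉ = 31 − 30 = 1
n=42: ⌈(43·23)/32⌉ − ⌈(42·23)/32⌉ = ⌈989/32⌉ − ⌈966/32⌉ = 31 − 31 = 0
n=43: ⌈(44·23)/32⌉ − ⌈(43·23)/32⌉ = ⌈1012/32⌉ − ⌈989/32⌉ = 32 − 31 = 1
n=44: ⌈(45·23)/32⌉ − ⌈(44·23)/32⌉ = ⌈1035/32⌉ − ⌈1012/32⌉ = 33 − 32 = 1
n=45: ⌈(46·23)/32⌉ − ⌈(45·23)/32⌉ = ⌈1058/32⌉ − ⌈1035/32⌉ = 34 − 33 = 1
n=46: ⌈(47·23)/32⌉ − ⌈(46·23)/32⌉ = ⌈1081/32⌉ − ⌈1058/32⌉ = 34 − 34 = 0
n=47: ⌈(48·23)/32⌉ − ⌈(47·23)/32⌉ = ⌈1104/32⌉ − ⌈1081/32⌉ = 35 − 34 = 1
n=48: ⌈(49·23)/32⌉ − ⌈(48·23)/32⌉ = ⌈1127/32⌉ − ⌈1104/32⌉ = 36 − 35 = 1
n=49: ⌈(50·23)/32⌉ − ⌈(49·23)/32⌉ = ⌈1150/32⌉ − ⌈1127/32⌉ = 36 − 36 = 0
n=50: ⌈(51·23)/32⌉ − ⌈(50·23)/32⌉ = ⌈1173/32⌉ − ⌈1150/32⌉ = 37 − 36 = 1
n=51: ⌈(52·23)/32⌉ − ⌈(51·23)/32⌉ = ⌈1196/32⌉ − ⌈1173/32⌉ = 38 − 37 = 1
n=52: ⌈(53·23)/32⌉ − ⌈(52·23)/32⌉ = ⌈1219/32⌉ − ⌈1196/32⌉ = 39 − 38 = 1
n=53: ⌈(54·23)/32⌉ − ⌈(53·23)/32⌉ = ⌈1242/32⌉ − ⌈1219/32⌉ = 39 − 39 = 0
n=54: ⌈(55·23)/32⌉ − ⌈(54·23)/32⌉ = ⌈1265/32⌉ − ⌈1242/32⌉ = 40 − 39 = 1
n=55: ⌈(56·23)/32⌉ − ⌈(55·23)/32⌉ = ⌈1288/32⌉ − ⌈1265/32⌉ = 41 − 40 = 1
n=56: ⌈(57·23)/32⌉ − ⌈(56·23)/32⌉ = ⌈1311/32⌉ − ⌈1288/32⌉ = 41 − 41 = 0
n=57: ⌈(58·23)/32⌉ − ⌈(57·23)/32⌉ = ⌈1334/32⌉ − ⌈1311/32⌉ = 42 − 41 = 1
n=58: ⌈(59·23)/32⌉ − ⌈(58·23)/32⌉ = ⌈1357/32⌉ − ⌈1334/32⌉ = 43 − 42 = 1
n=59: ⌈(60·23)/32⌉ − ⌈(59·23)/32⌉ = ⌈1380/32⌉ − ⌈1357/32⌉ = 44 − 43 = 1
n=60: ⌈(61·23)/32⌉ − ⌈(60·23)/32⌉ = ⌈1403/32⌉ − ⌈1380/32⌉ = 44 − 44 = 0
n=61: ⌈(62·23)/32⌉ − ⌈(61·23)/32⌉ = ⌈1426/32⌉ − ⌈1403/32⌉ = 45 − 44 = 1
n=62: ⌈(63·23)/32⌉ − ⌈(62·23)/32⌉ = ⌈1449/32⌉ − ⌈1426/32⌉ = 46 − 45 = 1
n=63: ⌈(64·23)/32⌉ − ⌈(63·23)/32⌉ = ⌈1472/32⌉ − ⌈1449/32⌉ = 46 − 46 = 0
n=64: ⌈(65·23)/32⌉ − ⌈(64·23)/32⌉ = ⌈1495/32⌉ − ⌈1472/32⌉ = 47 − 46 = 1
n=65: ⌈(66·23)/32⌉ − ⌈(65·23)/32⌉ = ⌈1518/32⌉ − ⌈1495/32⌉ = 48 − 47 = 1
n=66: ⌈(67·23)/32⌉ − ⌈(66·23)/32⌉ = ⌈1541/32⌉ − ⌈1518/32⌉ = 49 − 48 = 1
n=67: ⌈(68·23)/32⌉ − ⌈(67·23)/32⌉ = ⌈1564/32⌉ − ⌈1541/32⌉ = 49 − 49 = 0

11101110110111011011101101110110111011101101110110111011011101101110


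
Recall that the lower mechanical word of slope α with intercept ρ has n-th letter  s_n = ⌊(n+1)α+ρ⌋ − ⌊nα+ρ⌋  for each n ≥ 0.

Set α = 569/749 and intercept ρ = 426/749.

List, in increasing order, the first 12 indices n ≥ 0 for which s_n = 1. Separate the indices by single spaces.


0 1 3 4 5 7 8 9 11 12 13 15

n=0: ⌊995/749⌋−⌊426/749⌋ = 1−0 = 1  ← one
n=1: ⌊1564/749⌋−⌊995/749⌋ = 2−1 = 1  ← one
n=2: ⌊2133/749⌋−⌊1564/749⌋ = 2−2 = 0
n=3: ⌊2702/749⌋−⌊2133/749⌋ = 3−2 = 1  ← one
n=4: ⌊3271/749⌋−⌊2702/749⌋ = 4−3 = 1  ← one
n=5: ⌊3840/749⌋−⌊3271/749⌋ = 5−4 = 1  ← one
n=6: ⌊4409/749⌋−⌊3840/749⌋ = 5−5 = 0
n=7: ⌊4978/749⌋−⌊4409/749⌋ = 6−5 = 1  ← one
n=8: ⌊5547/749⌋−⌊4978/749⌋ = 7−6 = 1  ← one
n=9: ⌊6116/749⌋−⌊5547/749⌋ = 8−7 = 1  ← one
n=10: ⌊6685/749⌋−⌊6116/749⌋ = 8−8 = 0
n=11: ⌊7254/749⌋−⌊6685/749⌋ = 9−8 = 1  ← one
n=12: ⌊7823/749⌋−⌊7254/749⌋ = 10−9 = 1  ← one
n=13: ⌊8392/749⌋−⌊7823/749⌋ = 11−10 = 1  ← one
n=14: ⌊8961/749⌋−⌊8392/749⌋ = 11−11 = 0
n=15: ⌊9530/749⌋−⌊8961/749⌋ = 12−11 = 1  ← one
positions of the first 12 ones: 0 1 3 4 5 7 8 9 11 12 13 15


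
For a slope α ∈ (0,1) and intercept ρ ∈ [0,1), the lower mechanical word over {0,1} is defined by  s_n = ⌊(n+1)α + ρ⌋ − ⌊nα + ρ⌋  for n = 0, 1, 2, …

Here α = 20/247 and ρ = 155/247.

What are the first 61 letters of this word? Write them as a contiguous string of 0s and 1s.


n=0: ⌊(1·20+155)/247⌋ − ⌊(0·20+155)/247⌋ = ⌊175/247⌋ − ⌊155/247⌋ = 0 − 0 = 0
n=1: ⌊(2·20+155)/247⌋ − ⌊(1·20+155)/247⌋ = ⌊195/247⌋ − ⌊175/247⌋ = 0 − 0 = 0
n=2: ⌊(3·20+155)/247⌋ − ⌊(2·20+155)/247⌋ = ⌊215/247⌋ − ⌊195/247⌋ = 0 − 0 = 0
n=3: ⌊(4·20+155)/247⌋ − ⌊(3·20+155)/247⌋ = ⌊235/247⌋ − ⌊215/247⌋ = 0 − 0 = 0
n=4: ⌊(5·20+155)/247⌋ − ⌊(4·20+155)/247⌋ = ⌊255/247⌋ − ⌊235/247⌋ = 1 − 0 = 1
n=5: ⌊(6·20+155)/247⌋ − ⌊(5·20+155)/247⌋ = ⌊275/247⌋ − ⌊255/247⌋ = 1 − 1 = 0
n=6: ⌊(7·20+155)/247⌋ − ⌊(6·20+155)/247⌋ = ⌊295/247⌋ − ⌊275/247⌋ = 1 − 1 = 0
n=7: ⌊(8·20+155)/247⌋ − ⌊(7·20+155)/247⌋ = ⌊315/247⌋ − ⌊295/247⌋ = 1 − 1 = 0
n=8: ⌊(9·20+155)/247⌋ − ⌊(8·20+155)/247⌋ = ⌊335/247⌋ − ⌊315/247⌋ = 1 − 1 = 0
n=9: ⌊(10·20+155)/247⌋ − ⌊(9·20+155)/247⌋ = ⌊355/247⌋ − ⌊335/247⌋ = 1 − 1 = 0
n=10: ⌊(11·20+155)/247⌋ − ⌊(10·20+155)/247⌋ = ⌊375/247⌋ − ⌊355/247⌋ = 1 − 1 = 0
n=11: ⌊(12·20+155)/247⌋ − ⌊(11·20+155)/247⌋ = ⌊395/247⌋ − ⌊375/247⌋ = 1 − 1 = 0
n=12: ⌊(13·20+155)/247⌋ − ⌊(12·20+155)/247⌋ = ⌊415/247⌋ − ⌊395/247⌋ = 1 − 1 = 0
n=13: ⌊(14·20+155)/247⌋ − ⌊(13·20+155)/247⌋ = ⌊435/247⌋ − ⌊415/247⌋ = 1 − 1 = 0
n=14: ⌊(15·20+155)/247⌋ − ⌊(14·20+155)/247⌋ = ⌊455/247⌋ − ⌊435/247⌋ = 1 − 1 = 0
n=15: ⌊(16·20+155)/247⌋ − ⌊(15·20+155)/247⌋ = ⌊475/247⌋ − ⌊455/247⌋ = 1 − 1 = 0
n=16: ⌊(17·20+155)/247⌋ − ⌊(16·20+155)/247⌋ = ⌊495/247⌋ − ⌊475/247⌋ = 2 − 1 = 1
n=17: ⌊(18·20+155)/247⌋ − ⌊(17·20+155)/247⌋ = ⌊515/247⌋ − ⌊495/247⌋ = 2 − 2 = 0
n=18: ⌊(19·20+155)/247⌋ − ⌊(18·20+155)/247⌋ = ⌊535/247⌋ − ⌊515/247⌋ = 2 − 2 = 0
n=19: ⌊(20·20+155)/247⌋ − ⌊(19·20+155)/247⌋ = ⌊555/247⌋ − ⌊535/247⌋ = 2 − 2 = 0
n=20: ⌊(21·20+155)/247⌋ − ⌊(20·20+155)/247⌋ = ⌊575/247⌋ − ⌊555/247⌋ = 2 − 2 = 0
n=21: ⌊(22·20+155)/247⌋ − ⌊(21·20+155)/247⌋ = ⌊595/247⌋ − ⌊575/247⌋ = 2 − 2 = 0
n=22: ⌊(23·20+155)/247⌋ − ⌊(22·20+155)/247⌋ = ⌊615/247⌋ − ⌊595/247⌋ = 2 − 2 = 0
n=23: ⌊(24·20+155)/247⌋ − ⌊(23·20+155)/247⌋ = ⌊635/247⌋ − ⌊615/247⌋ = 2 − 2 = 0
n=24: ⌊(25·20+155)/247⌋ − ⌊(24·20+155)/247⌋ = ⌊655/247⌋ − ⌊635/247⌋ = 2 − 2 = 0
n=25: ⌊(26·20+155)/247⌋ − ⌊(25·20+155)/247⌋ = ⌊675/247⌋ − ⌊655/247⌋ = 2 − 2 = 0
n=26: ⌊(27·20+155)/247⌋ − ⌊(26·20+155)/247⌋ = ⌊695/247⌋ − ⌊675/247⌋ = 2 − 2 = 0
n=27: ⌊(28·20+155)/247⌋ − ⌊(27·20+155)/247⌋ = ⌊715/247⌋ − ⌊695/247⌋ = 2 − 2 = 0
n=28: ⌊(29·20+155)/247⌋ − ⌊(28·20+155)/247⌋ = ⌊735/247⌋ − ⌊715/247⌋ = 2 − 2 = 0
n=29: ⌊(30·20+155)/247⌋ − ⌊(29·20+155)/247⌋ = ⌊755/247⌋ − ⌊735/247⌋ = 3 − 2 = 1
n=30: ⌊(31·20+155)/247⌋ − ⌊(30·20+155)/247⌋ = ⌊775/247⌋ − ⌊755/247⌋ = 3 − 3 = 0
n=31: ⌊(32·20+155)/247⌋ − ⌊(31·20+155)/247⌋ = ⌊795/247⌋ − ⌊775/247⌋ = 3 − 3 = 0
n=32: ⌊(33·20+155)/247⌋ − ⌊(32·20+155)/247⌋ = ⌊815/247⌋ − ⌊795/247⌋ = 3 − 3 = 0
n=33: ⌊(34·20+155)/247⌋ − ⌊(33·20+155)/247⌋ = ⌊835/247⌋ − ⌊815/247⌋ = 3 − 3 = 0
n=34: ⌊(35·20+155)/247⌋ − ⌊(34·20+155)/247⌋ = ⌊855/247⌋ − ⌊835/247⌋ = 3 − 3 = 0
n=35: ⌊(36·20+155)/247⌋ − ⌊(35·20+155)/247⌋ = ⌊875/247⌋ − ⌊855/247⌋ = 3 − 3 = 0
n=36: ⌊(37·20+155)/247⌋ − ⌊(36·20+155)/247⌋ = ⌊895/247⌋ − ⌊875/247⌋ = 3 − 3 = 0
n=37: ⌊(38·20+155)/247⌋ − ⌊(37·20+155)/247⌋ = ⌊915/247⌋ − ⌊895/247⌋ = 3 − 3 = 0
n=38: ⌊(39·20+155)/247⌋ − ⌊(38·20+155)/247⌋ = ⌊935/247⌋ − ⌊915/247⌋ = 3 − 3 = 0
n=39: ⌊(40·20+155)/247⌋ − ⌊(39·20+155)/247⌋ = ⌊955/247⌋ − ⌊935/247⌋ = 3 − 3 = 0
n=40: ⌊(41·20+155)/247⌋ − ⌊(40·20+155)/247⌋ = ⌊975/247⌋ − ⌊955/247⌋ = 3 − 3 = 0
n=41: ⌊(42·20+155)/247⌋ − ⌊(41·20+155)/247⌋ = ⌊995/247⌋ − ⌊975/247⌋ = 4 − 3 = 1
n=42: ⌊(43·20+155)/247⌋ − ⌊(42·20+155)/247⌋ = ⌊1015/247⌋ − ⌊995/247⌋ = 4 − 4 = 0
n=43: ⌊(44·20+155)/247⌋ − ⌊(43·20+155)/247⌋ = ⌊1035/247⌋ − ⌊1015/247⌋ = 4 − 4 = 0
n=44: ⌊(45·20+155)/247⌋ − ⌊(44·20+155)/247⌋ = ⌊1055/247⌋ − ⌊1035/247⌋ = 4 − 4 = 0
n=45: ⌊(46·20+155)/247⌋ − ⌊(45·20+155)/247⌋ = ⌊1075/247⌋ − ⌊1055/247⌋ = 4 − 4 = 0
n=46: ⌊(47·20+155)/247⌋ − ⌊(46·20+155)/247⌋ = ⌊1095/247⌋ − ⌊1075/247⌋ = 4 − 4 = 0
n=47: ⌊(48·20+155)/247⌋ − ⌊(47·20+155)/247⌋ = ⌊1115/247⌋ − ⌊1095/247⌋ = 4 − 4 = 0
n=48: ⌊(49·20+155)/247⌋ − ⌊(48·20+155)/247⌋ = ⌊1135/247⌋ − ⌊1115/247⌋ = 4 − 4 = 0
n=49: ⌊(50·20+155)/247⌋ − ⌊(49·20+155)/247⌋ = ⌊1155/247⌋ − ⌊1135/247⌋ = 4 − 4 = 0
n=50: ⌊(51·20+155)/247⌋ − ⌊(50·20+155)/247⌋ = ⌊1175/247⌋ − ⌊1155/247⌋ = 4 − 4 = 0
n=51: ⌊(52·20+155)/247⌋ − ⌊(51·20+155)/247⌋ = ⌊1195/247⌋ − ⌊1175/247⌋ = 4 − 4 = 0
n=52: ⌊(53·20+155)/247⌋ − ⌊(52·20+155)/247⌋ = ⌊1215/247⌋ − ⌊1195/247⌋ = 4 − 4 = 0
n=53: ⌊(54·20+155)/247⌋ − ⌊(53·20+155)/247⌋ = ⌊1235/247⌋ − ⌊1215/247⌋ = 5 − 4 = 1
n=54: ⌊(55·20+155)/247⌋ − ⌊(54·20+155)/247⌋ = ⌊1255/247⌋ − ⌊1235/247⌋ = 5 − 5 = 0
n=55: ⌊(56·20+155)/247⌋ − ⌊(55·20+155)/247⌋ = ⌊1275/247⌋ − ⌊1255/247⌋ = 5 − 5 = 0
n=56: ⌊(57·20+155)/247⌋ − ⌊(56·20+155)/247⌋ = ⌊1295/247⌋ − ⌊1275/247⌋ = 5 − 5 = 0
n=57: ⌊(58·20+155)/247⌋ − ⌊(57·20+155)/247⌋ = ⌊1315/247⌋ − ⌊1295/247⌋ = 5 − 5 = 0
n=58: ⌊(59·20+155)/247⌋ − ⌊(58·20+155)/247⌋ = ⌊1335/247⌋ − ⌊1315/247⌋ = 5 − 5 = 0
n=59: ⌊(60·20+155)/247⌋ − ⌊(59·20+155)/247⌋ = ⌊1355/247⌋ − ⌊1335/247⌋ = 5 − 5 = 0
n=60: ⌊(61·20+155)/247⌋ − ⌊(60·20+155)/247⌋ = ⌊1375/247⌋ − ⌊1355/247⌋ = 5 − 5 = 0

0000100000000000100000000000010000000000010000000000010000000


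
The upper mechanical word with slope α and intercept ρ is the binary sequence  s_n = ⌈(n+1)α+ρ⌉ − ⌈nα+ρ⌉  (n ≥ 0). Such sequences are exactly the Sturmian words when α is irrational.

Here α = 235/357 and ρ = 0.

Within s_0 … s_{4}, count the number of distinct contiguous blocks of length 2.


t_n = ⌈(n·235)/357⌉ for n = 0 … 5:
  n=0…5: ⌈0/357⌉=0 ⌈235/357⌉=1 ⌈470/357⌉=2 ⌈705/357⌉=2 ⌈940/357⌉=3 ⌈1175/357⌉=4
s_n = t_(n+1) − t_n for n = 0 … 4 gives
prefix = 11011
slide a length-2 window over [0..1] … [3..4] (4 windows); first occurrence of each distinct factor:
  [  0..  1] 11
  [  1..  2] 10
  [  2..  3] 01
  (the other 1 window repeats one of these)
distinct factors: {01, 10, 11}
count = 3  (Sturmian bound for length 2 is 3)

3


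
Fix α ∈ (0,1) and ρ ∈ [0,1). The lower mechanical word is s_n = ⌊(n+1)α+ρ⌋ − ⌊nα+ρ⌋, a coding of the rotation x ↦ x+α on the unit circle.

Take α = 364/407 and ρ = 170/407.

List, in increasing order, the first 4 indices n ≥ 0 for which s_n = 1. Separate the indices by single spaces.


0 1 2 4

n=0: ⌊534/407⌋−⌊170/407⌋ = 1−0 = 1  ← one
n=1: ⌊898/407⌋−⌊534/407⌋ = 2−1 = 1  ← one
n=2: ⌊1262/407⌋−⌊898/407⌋ = 3−2 = 1  ← one
n=3: ⌊1626/407⌋−⌊1262/407⌋ = 3−3 = 0
n=4: ⌊1990/407⌋−⌊1626/407⌋ = 4−3 = 1  ← one
positions of the first 4 ones: 0 1 2 4


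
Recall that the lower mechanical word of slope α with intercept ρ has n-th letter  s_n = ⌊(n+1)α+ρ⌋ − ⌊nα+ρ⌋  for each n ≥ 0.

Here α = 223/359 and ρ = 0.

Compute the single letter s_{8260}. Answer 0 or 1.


(n+1)α + ρ = (8261·223) / 359 = 1842203/359
nα + ρ     = (8260·223) / 359 = 1841980/359
⌊1842203/359⌋ = 5131,  ⌊1841980/359⌋ = 5130
s_{8260} = 5131 − 5130 = 1

1


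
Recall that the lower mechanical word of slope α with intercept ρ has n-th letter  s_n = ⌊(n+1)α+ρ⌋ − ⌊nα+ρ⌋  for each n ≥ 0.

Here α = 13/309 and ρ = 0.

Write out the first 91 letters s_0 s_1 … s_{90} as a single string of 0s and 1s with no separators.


n=0: ⌊(1·13)/309⌋ − ⌊(0·13)/309⌋ = ⌊13/309⌋ − ⌊0/309⌋ = 0 − 0 = 0
n=1: ⌊(2·13)/309⌋ − ⌊(1·13)/309⌋ = ⌊26/309⌋ − ⌊13/309⌋ = 0 − 0 = 0
n=2: ⌊(3·13)/309⌋ − ⌊(2·13)/309⌋ = ⌊39/309⌋ − ⌊26/309⌋ = 0 − 0 = 0
n=3: ⌊(4·13)/309⌋ − ⌊(3·13)/309⌋ = ⌊52/309⌋ − ⌊39/309⌋ = 0 − 0 = 0
n=4: ⌊(5·13)/309⌋ − ⌊(4·13)/309⌋ = ⌊65/309⌋ − ⌊52/309⌋ = 0 − 0 = 0
n=5: ⌊(6·13)/309⌋ − ⌊(5·13)/309⌋ = ⌊78/309⌋ − ⌊65/309⌋ = 0 − 0 = 0
n=6: ⌊(7·13)/309⌋ − ⌊(6·13)/309⌋ = ⌊91/309⌋ − ⌊78/309⌋ = 0 − 0 = 0
n=7: ⌊(8·13)/309⌋ − ⌊(7·13)/309⌋ = ⌊104/309⌋ − ⌊91/309⌋ = 0 − 0 = 0
n=8: ⌊(9·13)/309⌋ − ⌊(8·13)/309⌋ = ⌊117/309⌋ − ⌊104/309⌋ = 0 − 0 = 0
n=9: ⌊(10·13)/309⌋ − ⌊(9·13)/309⌋ = ⌊130/309⌋ − ⌊117/309⌋ = 0 − 0 = 0
n=10: ⌊(11·13)/309⌋ − ⌊(10·13)/309⌋ = ⌊143/309⌋ − ⌊130/309⌋ = 0 − 0 = 0
n=11: ⌊(12·13)/309⌋ − ⌊(11·13)/309⌋ = ⌊156/309⌋ − ⌊143/309⌋ = 0 − 0 = 0
n=12: ⌊(13·13)/309⌋ − ⌊(12·13)/309⌋ = ⌊169/309⌋ − ⌊156/309⌋ = 0 − 0 = 0
n=13: ⌊(14·13)/309⌋ − ⌊(13·13)/309⌋ = ⌊182/309⌋ − ⌊169/309⌋ = 0 − 0 = 0
n=14: ⌊(15·13)/309⌋ − ⌊(14·13)/309⌋ = ⌊195/309⌋ − ⌊182/309⌋ = 0 − 0 = 0
n=15: ⌊(16·13)/309⌋ − ⌊(15·13)/309⌋ = ⌊208/309⌋ − ⌊195/309⌋ = 0 − 0 = 0
n=16: ⌊(17·13)/309⌋ − ⌊(16·13)/309⌋ = ⌊221/309⌋ − ⌊208/309⌋ = 0 − 0 = 0
n=17: ⌊(18·13)/309⌋ − ⌊(17·13)/309⌋ = ⌊234/309⌋ − ⌊221/309⌋ = 0 − 0 = 0
n=18: ⌊(19·13)/309⌋ − ⌊(18·13)/309⌋ = ⌊247/309⌋ − ⌊234/309⌋ = 0 − 0 = 0
n=19: ⌊(20·13)/309⌋ − ⌊(19·13)/309⌋ = ⌊260/309⌋ − ⌊247/309⌋ = 0 − 0 = 0
n=20: ⌊(21·13)/309⌋ − ⌊(20·13)/309⌋ = ⌊273/309⌋ − ⌊260/309⌋ = 0 − 0 = 0
n=21: ⌊(22·13)/309⌋ − ⌊(21·13)/309⌋ = ⌊286/309⌋ − ⌊273/309⌋ = 0 − 0 = 0
n=22: ⌊(23·13)/309⌋ − ⌊(22·13)/309⌋ = ⌊299/309⌋ − ⌊286/309⌋ = 0 − 0 = 0
n=23: ⌊(24·13)/309⌋ − ⌊(23·13)/309⌋ = ⌊312/309⌋ − ⌊299/309⌋ = 1 − 0 = 1
n=24: ⌊(25·13)/309⌋ − ⌊(24·13)/309⌋ = ⌊325/309⌋ − ⌊312/309⌋ = 1 − 1 = 0
n=25: ⌊(26·13)/309⌋ − ⌊(25·13)/309⌋ = ⌊338/309⌋ − ⌊325/309⌋ = 1 − 1 = 0
n=26: ⌊(27·13)/309⌋ − ⌊(26·13)/309⌋ = ⌊351/309⌋ − ⌊338/309⌋ = 1 − 1 = 0
n=27: ⌊(28·13)/309⌋ − ⌊(27·13)/309⌋ = ⌊364/309⌋ − ⌊351/309⌋ = 1 − 1 = 0
n=28: ⌊(29·13)/309⌋ − ⌊(28·13)/309⌋ = ⌊377/309⌋ − ⌊364/309⌋ = 1 − 1 = 0
n=29: ⌊(30·13)/309⌋ − ⌊(29·13)/309⌋ = ⌊390/309⌋ − ⌊377/309⌋ = 1 − 1 = 0
n=30: ⌊(31·13)/309⌋ − ⌊(30·13)/309⌋ = ⌊403/309⌋ − ⌊390/309⌋ = 1 − 1 = 0
n=31: ⌊(32·13)/309⌋ − ⌊(31·13)/309⌋ = ⌊416/309⌋ − ⌊403/309⌋ = 1 − 1 = 0
n=32: ⌊(33·13)/309⌋ − ⌊(32·13)/309⌋ = ⌊429/309⌋ − ⌊416/309⌋ = 1 − 1 = 0
n=33: ⌊(34·13)/309⌋ − ⌊(33·13)/309⌋ = ⌊442/309⌋ − ⌊429/309⌋ = 1 − 1 = 0
n=34: ⌊(35·13)/309⌋ − ⌊(34·13)/309⌋ = ⌊455/309⌋ − ⌊442/309⌋ = 1 − 1 = 0
n=35: ⌊(36·13)/309⌋ − ⌊(35·13)/309⌋ = ⌊468/309⌋ − ⌊455/309⌋ = 1 − 1 = 0
n=36: ⌊(37·13)/309⌋ − ⌊(36·13)/309⌋ = ⌊481/309⌋ − ⌊468/309⌋ = 1 − 1 = 0
n=37: ⌊(38·13)/309⌋ − ⌊(37·13)/309⌋ = ⌊494/309⌋ − ⌊481/309⌋ = 1 − 1 = 0
n=38: ⌊(39·13)/309⌋ − ⌊(38·13)/309⌋ = ⌊507/309⌋ − ⌊494/309⌋ = 1 − 1 = 0
n=39: ⌊(40·13)/309⌋ − ⌊(39·13)/309⌋ = ⌊520/309⌋ − ⌊507/309⌋ = 1 − 1 = 0
n=40: ⌊(41·13)/309⌋ − ⌊(40·13)/309⌋ = ⌊533/309⌋ − ⌊520/309⌋ = 1 − 1 = 0
n=41: ⌊(42·13)/309⌋ − ⌊(41·13)/309⌋ = ⌊546/309⌋ − ⌊533/309⌋ = 1 − 1 = 0
n=42: ⌊(43·13)/309⌋ − ⌊(42·13)/309⌋ = ⌊559/309⌋ − ⌊546/309⌋ = 1 − 1 = 0
n=43: ⌊(44·13)/309⌋ − ⌊(43·13)/309⌋ = ⌊572/309⌋ − ⌊559/309⌋ = 1 − 1 = 0
n=44: ⌊(45·13)/309⌋ − ⌊(44·13)/309⌋ = ⌊585/309⌋ − ⌊572/309⌋ = 1 − 1 = 0
n=45: ⌊(46·13)/309⌋ − ⌊(45·13)/309⌋ = ⌊598/309⌋ − ⌊585/309⌋ = 1 − 1 = 0
n=46: ⌊(47·13)/309⌋ − ⌊(46·13)/309⌋ = ⌊611/309⌋ − ⌊598/309⌋ = 1 − 1 = 0
n=47: ⌊(48·13)/309⌋ − ⌊(47·13)/309⌋ = ⌊624/309⌋ − ⌊611/309⌋ = 2 − 1 = 1
n=48: ⌊(49·13)/309⌋ − ⌊(48·13)/309⌋ = ⌊637/309⌋ − ⌊624/309⌋ = 2 − 2 = 0
n=49: ⌊(50·13)/309⌋ − ⌊(49·13)/309⌋ = ⌊650/309⌋ − ⌊637/309⌋ = 2 − 2 = 0
n=50: ⌊(51·13)/309⌋ − ⌊(50·13)/309⌋ = ⌊663/309⌋ − ⌊650/309⌋ = 2 − 2 = 0
n=51: ⌊(52·13)/309⌋ − ⌊(51·13)/309⌋ = ⌊676/309⌋ − ⌊663/309⌋ = 2 − 2 = 0
n=52: ⌊(53·13)/309⌋ − ⌊(52·13)/309⌋ = ⌊689/309⌋ − ⌊676/309⌋ = 2 − 2 = 0
n=53: ⌊(54·13)/309⌋ − ⌊(53·13)/309⌋ = ⌊702/309⌋ − ⌊689/309⌋ = 2 − 2 = 0
n=54: ⌊(55·13)/309⌋ − ⌊(54·13)/309⌋ = ⌊715/309⌋ − ⌊702/309⌋ = 2 − 2 = 0
n=55: ⌊(56·13)/309⌋ − ⌊(55·13)/309⌋ = ⌊728/309⌋ − ⌊715/309⌋ = 2 − 2 = 0
n=56: ⌊(57·13)/309⌋ − ⌊(56·13)/309⌋ = ⌊741/309⌋ − ⌊728/309⌋ = 2 − 2 = 0
n=57: ⌊(58·13)/309⌋ − ⌊(57·13)/309⌋ = ⌊754/309⌋ − ⌊741/309⌋ = 2 − 2 = 0
n=58: ⌊(59·13)/309⌋ − ⌊(58·13)/309⌋ = ⌊767/309⌋ − ⌊754/309⌋ = 2 − 2 = 0
n=59: ⌊(60·13)/309⌋ − ⌊(59·13)/309⌋ = ⌊780/309⌋ − ⌊767/309⌋ = 2 − 2 = 0
n=60: ⌊(61·13)/309⌋ − ⌊(60·13)/309⌋ = ⌊793/309⌋ − ⌊780/309⌋ = 2 − 2 = 0
n=61: ⌊(62·13)/309⌋ − ⌊(61·13)/309⌋ = ⌊806/309⌋ − ⌊793/309⌋ = 2 − 2 = 0
n=62: ⌊(63·13)/309⌋ − ⌊(62·13)/309⌋ = ⌊819/309⌋ − ⌊806/309⌋ = 2 − 2 = 0
n=63: ⌊(64·13)/309⌋ − ⌊(63·13)/309⌋ = ⌊832/309⌋ − ⌊819/309⌋ = 2 − 2 = 0
n=64: ⌊(65·13)/309⌋ − ⌊(64·13)/309⌋ = ⌊845/309⌋ − ⌊832/309⌋ = 2 − 2 = 0
n=65: ⌊(66·13)/309⌋ − ⌊(65·13)/309⌋ = ⌊858/309⌋ − ⌊845/309⌋ = 2 − 2 = 0
n=66: ⌊(67·13)/309⌋ − ⌊(66·13)/309⌋ = ⌊871/309⌋ − ⌊858/309⌋ = 2 − 2 = 0
n=67: ⌊(68·13)/309⌋ − ⌊(67·13)/309⌋ = ⌊884/309⌋ − ⌊871/309⌋ = 2 − 2 = 0
n=68: ⌊(69·13)/309⌋ − ⌊(68·13)/309⌋ = ⌊897/309⌋ − ⌊884/309⌋ = 2 − 2 = 0
n=69: ⌊(70·13)/309⌋ − ⌊(69·13)/309⌋ = ⌊910/309⌋ − ⌊897/309⌋ = 2 − 2 = 0
n=70: ⌊(71·13)/309⌋ − ⌊(70·13)/309⌋ = ⌊923/309⌋ − ⌊910/309⌋ = 2 − 2 = 0
n=71: ⌊(72·13)/309⌋ − ⌊(71·13)/309⌋ = ⌊936/309⌋ − ⌊923/309⌋ = 3 − 2 = 1
n=72: ⌊(73·13)/309⌋ − ⌊(72·13)/309⌋ = ⌊949/309⌋ − ⌊936/309⌋ = 3 − 3 = 0
n=73: ⌊(74·13)/309⌋ − ⌊(73·13)/309⌋ = ⌊962/309⌋ − ⌊949/309⌋ = 3 − 3 = 0
n=74: ⌊(75·13)/309⌋ − ⌊(74·13)/309⌋ = ⌊975/309⌋ − ⌊962/309⌋ = 3 − 3 = 0
n=75: ⌊(76·13)/309⌋ − ⌊(75·13)/309⌋ = ⌊988/309⌋ − ⌊975/309⌋ = 3 − 3 = 0
n=76: ⌊(77·13)/309⌋ − ⌊(76·13)/309⌋ = ⌊1001/309⌋ − ⌊988/309⌋ = 3 − 3 = 0
n=77: ⌊(78·13)/309⌋ − ⌊(77·13)/309⌋ = ⌊1014/309⌋ − ⌊1001/309⌋ = 3 − 3 = 0
n=78: ⌊(79·13)/309⌋ − ⌊(78·13)/309⌋ = ⌊1027/309⌋ − ⌊1014/309⌋ = 3 − 3 = 0
n=79: ⌊(80·13)/309⌋ − ⌊(79·13)/309⌋ = ⌊1040/309⌋ − ⌊1027/309⌋ = 3 − 3 = 0
n=80: ⌊(81·13)/309⌋ − ⌊(80·13)/309⌋ = ⌊1053/309⌋ − ⌊1040/309⌋ = 3 − 3 = 0
n=81: ⌊(82·13)/309⌋ − ⌊(81·13)/309⌋ = ⌊1066/309⌋ − ⌊1053/309⌋ = 3 − 3 = 0
n=82: ⌊(83·13)/309⌋ − ⌊(82·13)/309⌋ = ⌊1079/309⌋ − ⌊1066/309⌋ = 3 − 3 = 0
n=83: ⌊(84·13)/309⌋ − ⌊(83·13)/309⌋ = ⌊1092/309⌋ − ⌊1079/309⌋ = 3 − 3 = 0
n=84: ⌊(85·13)/309⌋ − ⌊(84·13)/309⌋ = ⌊1105/309⌋ − ⌊1092/309⌋ = 3 − 3 = 0
n=85: ⌊(86·13)/309⌋ − ⌊(85·13)/309⌋ = ⌊1118/309⌋ − ⌊1105/309⌋ = 3 − 3 = 0
n=86: ⌊(87·13)/309⌋ − ⌊(86·13)/309⌋ = ⌊1131/309⌋ − ⌊1118/309⌋ = 3 − 3 = 0
n=87: ⌊(88·13)/309⌋ − ⌊(87·13)/309⌋ = ⌊1144/309⌋ − ⌊1131/309⌋ = 3 − 3 = 0
n=88: ⌊(89·13)/309⌋ − ⌊(88·13)/309⌋ = ⌊1157/309⌋ − ⌊1144/309⌋ = 3 − 3 = 0
n=89: ⌊(90·13)/309⌋ − ⌊(89·13)/309⌋ = ⌊1170/309⌋ − ⌊1157/309⌋ = 3 − 3 = 0
n=90: ⌊(91·13)/309⌋ − ⌊(90·13)/309⌋ = ⌊1183/309⌋ − ⌊1170/309⌋ = 3 − 3 = 0

0000000000000000000000010000000000000000000000010000000000000000000000010000000000000000000
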